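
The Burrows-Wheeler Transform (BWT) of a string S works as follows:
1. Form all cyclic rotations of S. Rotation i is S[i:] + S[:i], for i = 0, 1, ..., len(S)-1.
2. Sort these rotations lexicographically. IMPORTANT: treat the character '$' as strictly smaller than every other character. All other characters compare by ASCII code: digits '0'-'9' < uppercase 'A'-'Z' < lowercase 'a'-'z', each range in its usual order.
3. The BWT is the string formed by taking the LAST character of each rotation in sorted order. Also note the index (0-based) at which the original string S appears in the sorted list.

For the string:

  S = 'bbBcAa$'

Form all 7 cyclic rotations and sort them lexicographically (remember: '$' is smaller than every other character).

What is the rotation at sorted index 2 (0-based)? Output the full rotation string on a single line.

Answer: BcAa$bb

Derivation:
All 7 rotations (rotation i = S[i:]+S[:i]):
  rot[0] = bbBcAa$
  rot[1] = bBcAa$b
  rot[2] = BcAa$bb
  rot[3] = cAa$bbB
  rot[4] = Aa$bbBc
  rot[5] = a$bbBcA
  rot[6] = $bbBcAa
Sorted (with $ < everything):
  sorted[0] = $bbBcAa
  sorted[1] = Aa$bbBc
  sorted[2] = BcAa$bb
  sorted[3] = a$bbBcA
  sorted[4] = bBcAa$b
  sorted[5] = bbBcAa$
  sorted[6] = cAa$bbB
sorted[2] = BcAa$bb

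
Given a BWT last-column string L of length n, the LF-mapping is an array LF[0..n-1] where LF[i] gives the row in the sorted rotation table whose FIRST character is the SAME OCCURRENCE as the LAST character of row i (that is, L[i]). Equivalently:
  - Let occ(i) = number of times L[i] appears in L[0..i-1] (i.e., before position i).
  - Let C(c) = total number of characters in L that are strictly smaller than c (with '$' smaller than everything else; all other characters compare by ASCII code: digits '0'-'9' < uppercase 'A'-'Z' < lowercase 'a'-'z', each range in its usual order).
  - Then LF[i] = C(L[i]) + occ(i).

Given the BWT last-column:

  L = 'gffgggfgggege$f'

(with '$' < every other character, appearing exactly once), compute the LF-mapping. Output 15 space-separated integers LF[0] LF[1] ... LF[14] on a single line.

Char counts: '$':1, 'e':2, 'f':4, 'g':8
C (first-col start): C('$')=0, C('e')=1, C('f')=3, C('g')=7
L[0]='g': occ=0, LF[0]=C('g')+0=7+0=7
L[1]='f': occ=0, LF[1]=C('f')+0=3+0=3
L[2]='f': occ=1, LF[2]=C('f')+1=3+1=4
L[3]='g': occ=1, LF[3]=C('g')+1=7+1=8
L[4]='g': occ=2, LF[4]=C('g')+2=7+2=9
L[5]='g': occ=3, LF[5]=C('g')+3=7+3=10
L[6]='f': occ=2, LF[6]=C('f')+2=3+2=5
L[7]='g': occ=4, LF[7]=C('g')+4=7+4=11
L[8]='g': occ=5, LF[8]=C('g')+5=7+5=12
L[9]='g': occ=6, LF[9]=C('g')+6=7+6=13
L[10]='e': occ=0, LF[10]=C('e')+0=1+0=1
L[11]='g': occ=7, LF[11]=C('g')+7=7+7=14
L[12]='e': occ=1, LF[12]=C('e')+1=1+1=2
L[13]='$': occ=0, LF[13]=C('$')+0=0+0=0
L[14]='f': occ=3, LF[14]=C('f')+3=3+3=6

Answer: 7 3 4 8 9 10 5 11 12 13 1 14 2 0 6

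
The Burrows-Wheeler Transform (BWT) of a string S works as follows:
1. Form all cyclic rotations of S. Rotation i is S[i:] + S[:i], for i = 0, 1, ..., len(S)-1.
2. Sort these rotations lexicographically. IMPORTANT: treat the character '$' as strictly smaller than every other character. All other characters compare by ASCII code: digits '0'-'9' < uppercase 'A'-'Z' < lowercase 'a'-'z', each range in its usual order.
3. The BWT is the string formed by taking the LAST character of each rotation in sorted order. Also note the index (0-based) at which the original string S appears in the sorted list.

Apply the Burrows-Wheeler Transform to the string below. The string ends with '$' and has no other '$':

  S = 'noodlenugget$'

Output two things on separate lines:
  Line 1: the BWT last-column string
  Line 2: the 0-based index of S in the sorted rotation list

Answer: tolggud$eonen
7

Derivation:
All 13 rotations (rotation i = S[i:]+S[:i]):
  rot[0] = noodlenugget$
  rot[1] = oodlenugget$n
  rot[2] = odlenugget$no
  rot[3] = dlenugget$noo
  rot[4] = lenugget$nood
  rot[5] = enugget$noodl
  rot[6] = nugget$noodle
  rot[7] = ugget$noodlen
  rot[8] = gget$noodlenu
  rot[9] = get$noodlenug
  rot[10] = et$noodlenugg
  rot[11] = t$noodlenugge
  rot[12] = $noodlenugget
Sorted (with $ < everything):
  sorted[0] = $noodlenugget  (last char: 't')
  sorted[1] = dlenugget$noo  (last char: 'o')
  sorted[2] = enugget$noodl  (last char: 'l')
  sorted[3] = et$noodlenugg  (last char: 'g')
  sorted[4] = get$noodlenug  (last char: 'g')
  sorted[5] = gget$noodlenu  (last char: 'u')
  sorted[6] = lenugget$nood  (last char: 'd')
  sorted[7] = noodlenugget$  (last char: '$')
  sorted[8] = nugget$noodle  (last char: 'e')
  sorted[9] = odlenugget$no  (last char: 'o')
  sorted[10] = oodlenugget$n  (last char: 'n')
  sorted[11] = t$noodlenugge  (last char: 'e')
  sorted[12] = ugget$noodlen  (last char: 'n')
Last column: tolggud$eonen
Original string S is at sorted index 7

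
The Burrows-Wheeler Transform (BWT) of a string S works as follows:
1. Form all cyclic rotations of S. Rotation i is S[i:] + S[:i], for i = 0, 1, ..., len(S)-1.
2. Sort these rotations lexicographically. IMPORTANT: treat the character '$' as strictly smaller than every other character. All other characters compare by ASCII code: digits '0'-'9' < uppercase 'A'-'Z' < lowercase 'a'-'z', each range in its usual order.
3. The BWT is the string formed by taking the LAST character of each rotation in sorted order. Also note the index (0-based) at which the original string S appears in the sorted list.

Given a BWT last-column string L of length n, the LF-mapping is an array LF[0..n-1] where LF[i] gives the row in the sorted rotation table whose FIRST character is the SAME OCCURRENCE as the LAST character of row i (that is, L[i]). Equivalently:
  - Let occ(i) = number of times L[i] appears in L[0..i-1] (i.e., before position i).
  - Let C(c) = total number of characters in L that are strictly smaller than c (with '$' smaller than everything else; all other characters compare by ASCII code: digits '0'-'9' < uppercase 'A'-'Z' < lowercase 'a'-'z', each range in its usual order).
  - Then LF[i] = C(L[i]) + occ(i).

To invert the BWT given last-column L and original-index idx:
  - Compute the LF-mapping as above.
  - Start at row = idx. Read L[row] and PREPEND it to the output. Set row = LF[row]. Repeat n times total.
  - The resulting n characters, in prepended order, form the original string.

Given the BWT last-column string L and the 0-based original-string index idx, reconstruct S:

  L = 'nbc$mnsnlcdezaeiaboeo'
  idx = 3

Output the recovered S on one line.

Answer: bamboozleincandescen$

Derivation:
LF mapping: 14 3 5 0 13 15 19 16 12 6 7 8 20 1 9 11 2 4 17 10 18
Walk LF starting at row 3, prepending L[row]:
  step 1: row=3, L[3]='$', prepend. Next row=LF[3]=0
  step 2: row=0, L[0]='n', prepend. Next row=LF[0]=14
  step 3: row=14, L[14]='e', prepend. Next row=LF[14]=9
  step 4: row=9, L[9]='c', prepend. Next row=LF[9]=6
  step 5: row=6, L[6]='s', prepend. Next row=LF[6]=19
  step 6: row=19, L[19]='e', prepend. Next row=LF[19]=10
  step 7: row=10, L[10]='d', prepend. Next row=LF[10]=7
  step 8: row=7, L[7]='n', prepend. Next row=LF[7]=16
  step 9: row=16, L[16]='a', prepend. Next row=LF[16]=2
  step 10: row=2, L[2]='c', prepend. Next row=LF[2]=5
  step 11: row=5, L[5]='n', prepend. Next row=LF[5]=15
  step 12: row=15, L[15]='i', prepend. Next row=LF[15]=11
  step 13: row=11, L[11]='e', prepend. Next row=LF[11]=8
  step 14: row=8, L[8]='l', prepend. Next row=LF[8]=12
  step 15: row=12, L[12]='z', prepend. Next row=LF[12]=20
  step 16: row=20, L[20]='o', prepend. Next row=LF[20]=18
  step 17: row=18, L[18]='o', prepend. Next row=LF[18]=17
  step 18: row=17, L[17]='b', prepend. Next row=LF[17]=4
  step 19: row=4, L[4]='m', prepend. Next row=LF[4]=13
  step 20: row=13, L[13]='a', prepend. Next row=LF[13]=1
  step 21: row=1, L[1]='b', prepend. Next row=LF[1]=3
Reversed output: bamboozleincandescen$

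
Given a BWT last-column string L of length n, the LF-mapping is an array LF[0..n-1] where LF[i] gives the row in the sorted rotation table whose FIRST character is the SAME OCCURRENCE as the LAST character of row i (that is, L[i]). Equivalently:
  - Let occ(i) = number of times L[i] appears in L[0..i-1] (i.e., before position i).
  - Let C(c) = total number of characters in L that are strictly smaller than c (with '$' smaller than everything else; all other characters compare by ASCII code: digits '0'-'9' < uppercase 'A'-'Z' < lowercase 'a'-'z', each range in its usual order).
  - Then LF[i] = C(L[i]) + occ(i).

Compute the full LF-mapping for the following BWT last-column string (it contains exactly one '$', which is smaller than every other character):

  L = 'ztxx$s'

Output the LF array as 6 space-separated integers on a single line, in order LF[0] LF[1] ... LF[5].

Char counts: '$':1, 's':1, 't':1, 'x':2, 'z':1
C (first-col start): C('$')=0, C('s')=1, C('t')=2, C('x')=3, C('z')=5
L[0]='z': occ=0, LF[0]=C('z')+0=5+0=5
L[1]='t': occ=0, LF[1]=C('t')+0=2+0=2
L[2]='x': occ=0, LF[2]=C('x')+0=3+0=3
L[3]='x': occ=1, LF[3]=C('x')+1=3+1=4
L[4]='$': occ=0, LF[4]=C('$')+0=0+0=0
L[5]='s': occ=0, LF[5]=C('s')+0=1+0=1

Answer: 5 2 3 4 0 1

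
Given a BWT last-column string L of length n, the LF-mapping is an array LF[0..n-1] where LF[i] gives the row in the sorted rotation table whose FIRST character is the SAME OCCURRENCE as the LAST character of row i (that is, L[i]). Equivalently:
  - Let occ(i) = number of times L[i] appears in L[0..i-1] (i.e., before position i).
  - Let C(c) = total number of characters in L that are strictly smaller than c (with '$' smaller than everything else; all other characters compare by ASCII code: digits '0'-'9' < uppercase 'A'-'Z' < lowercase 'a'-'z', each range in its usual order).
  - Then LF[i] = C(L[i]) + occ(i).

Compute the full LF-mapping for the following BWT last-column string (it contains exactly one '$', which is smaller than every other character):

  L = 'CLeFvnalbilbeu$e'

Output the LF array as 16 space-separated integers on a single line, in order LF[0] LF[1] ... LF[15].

Answer: 1 3 7 2 15 13 4 11 5 10 12 6 8 14 0 9

Derivation:
Char counts: '$':1, 'C':1, 'F':1, 'L':1, 'a':1, 'b':2, 'e':3, 'i':1, 'l':2, 'n':1, 'u':1, 'v':1
C (first-col start): C('$')=0, C('C')=1, C('F')=2, C('L')=3, C('a')=4, C('b')=5, C('e')=7, C('i')=10, C('l')=11, C('n')=13, C('u')=14, C('v')=15
L[0]='C': occ=0, LF[0]=C('C')+0=1+0=1
L[1]='L': occ=0, LF[1]=C('L')+0=3+0=3
L[2]='e': occ=0, LF[2]=C('e')+0=7+0=7
L[3]='F': occ=0, LF[3]=C('F')+0=2+0=2
L[4]='v': occ=0, LF[4]=C('v')+0=15+0=15
L[5]='n': occ=0, LF[5]=C('n')+0=13+0=13
L[6]='a': occ=0, LF[6]=C('a')+0=4+0=4
L[7]='l': occ=0, LF[7]=C('l')+0=11+0=11
L[8]='b': occ=0, LF[8]=C('b')+0=5+0=5
L[9]='i': occ=0, LF[9]=C('i')+0=10+0=10
L[10]='l': occ=1, LF[10]=C('l')+1=11+1=12
L[11]='b': occ=1, LF[11]=C('b')+1=5+1=6
L[12]='e': occ=1, LF[12]=C('e')+1=7+1=8
L[13]='u': occ=0, LF[13]=C('u')+0=14+0=14
L[14]='$': occ=0, LF[14]=C('$')+0=0+0=0
L[15]='e': occ=2, LF[15]=C('e')+2=7+2=9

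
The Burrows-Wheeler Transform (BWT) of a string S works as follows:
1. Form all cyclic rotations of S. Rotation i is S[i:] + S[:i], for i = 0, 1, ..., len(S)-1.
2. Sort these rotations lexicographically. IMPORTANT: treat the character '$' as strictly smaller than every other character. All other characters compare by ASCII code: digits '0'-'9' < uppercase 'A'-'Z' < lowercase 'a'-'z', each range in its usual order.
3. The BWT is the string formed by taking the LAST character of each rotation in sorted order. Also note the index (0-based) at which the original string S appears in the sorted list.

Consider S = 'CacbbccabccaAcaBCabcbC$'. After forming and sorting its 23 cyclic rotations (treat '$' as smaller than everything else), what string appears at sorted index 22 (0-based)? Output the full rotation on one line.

All 23 rotations (rotation i = S[i:]+S[:i]):
  rot[0] = CacbbccabccaAcaBCabcbC$
  rot[1] = acbbccabccaAcaBCabcbC$C
  rot[2] = cbbccabccaAcaBCabcbC$Ca
  rot[3] = bbccabccaAcaBCabcbC$Cac
  rot[4] = bccabccaAcaBCabcbC$Cacb
  rot[5] = ccabccaAcaBCabcbC$Cacbb
  rot[6] = cabccaAcaBCabcbC$Cacbbc
  rot[7] = abccaAcaBCabcbC$Cacbbcc
  rot[8] = bccaAcaBCabcbC$Cacbbcca
  rot[9] = ccaAcaBCabcbC$Cacbbccab
  rot[10] = caAcaBCabcbC$Cacbbccabc
  rot[11] = aAcaBCabcbC$Cacbbccabcc
  rot[12] = AcaBCabcbC$Cacbbccabcca
  rot[13] = caBCabcbC$CacbbccabccaA
  rot[14] = aBCabcbC$CacbbccabccaAc
  rot[15] = BCabcbC$CacbbccabccaAca
  rot[16] = CabcbC$CacbbccabccaAcaB
  rot[17] = abcbC$CacbbccabccaAcaBC
  rot[18] = bcbC$CacbbccabccaAcaBCa
  rot[19] = cbC$CacbbccabccaAcaBCab
  rot[20] = bC$CacbbccabccaAcaBCabc
  rot[21] = C$CacbbccabccaAcaBCabcb
  rot[22] = $CacbbccabccaAcaBCabcbC
Sorted (with $ < everything):
  sorted[0] = $CacbbccabccaAcaBCabcbC
  sorted[1] = AcaBCabcbC$Cacbbccabcca
  sorted[2] = BCabcbC$CacbbccabccaAca
  sorted[3] = C$CacbbccabccaAcaBCabcb
  sorted[4] = CabcbC$CacbbccabccaAcaB
  sorted[5] = CacbbccabccaAcaBCabcbC$
  sorted[6] = aAcaBCabcbC$Cacbbccabcc
  sorted[7] = aBCabcbC$CacbbccabccaAc
  sorted[8] = abcbC$CacbbccabccaAcaBC
  sorted[9] = abccaAcaBCabcbC$Cacbbcc
  sorted[10] = acbbccabccaAcaBCabcbC$C
  sorted[11] = bC$CacbbccabccaAcaBCabc
  sorted[12] = bbccabccaAcaBCabcbC$Cac
  sorted[13] = bcbC$CacbbccabccaAcaBCa
  sorted[14] = bccaAcaBCabcbC$Cacbbcca
  sorted[15] = bccabccaAcaBCabcbC$Cacb
  sorted[16] = caAcaBCabcbC$Cacbbccabc
  sorted[17] = caBCabcbC$CacbbccabccaA
  sorted[18] = cabccaAcaBCabcbC$Cacbbc
  sorted[19] = cbC$CacbbccabccaAcaBCab
  sorted[20] = cbbccabccaAcaBCabcbC$Ca
  sorted[21] = ccaAcaBCabcbC$Cacbbccab
  sorted[22] = ccabccaAcaBCabcbC$Cacbb
sorted[22] = ccabccaAcaBCabcbC$Cacbb

Answer: ccabccaAcaBCabcbC$Cacbb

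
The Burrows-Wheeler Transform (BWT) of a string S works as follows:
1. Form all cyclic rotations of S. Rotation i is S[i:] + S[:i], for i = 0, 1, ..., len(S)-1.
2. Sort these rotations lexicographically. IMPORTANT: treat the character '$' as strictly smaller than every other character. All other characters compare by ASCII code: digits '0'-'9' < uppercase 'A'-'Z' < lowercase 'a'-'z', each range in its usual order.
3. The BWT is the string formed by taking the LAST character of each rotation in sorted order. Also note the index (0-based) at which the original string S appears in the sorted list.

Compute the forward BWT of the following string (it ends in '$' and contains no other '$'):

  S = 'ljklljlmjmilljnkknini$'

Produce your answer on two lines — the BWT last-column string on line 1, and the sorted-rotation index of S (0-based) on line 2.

All 22 rotations (rotation i = S[i:]+S[:i]):
  rot[0] = ljklljlmjmilljnkknini$
  rot[1] = jklljlmjmilljnkknini$l
  rot[2] = klljlmjmilljnkknini$lj
  rot[3] = lljlmjmilljnkknini$ljk
  rot[4] = ljlmjmilljnkknini$ljkl
  rot[5] = jlmjmilljnkknini$ljkll
  rot[6] = lmjmilljnkknini$ljkllj
  rot[7] = mjmilljnkknini$ljklljl
  rot[8] = jmilljnkknini$ljklljlm
  rot[9] = milljnkknini$ljklljlmj
  rot[10] = illjnkknini$ljklljlmjm
  rot[11] = lljnkknini$ljklljlmjmi
  rot[12] = ljnkknini$ljklljlmjmil
  rot[13] = jnkknini$ljklljlmjmill
  rot[14] = nkknini$ljklljlmjmillj
  rot[15] = kknini$ljklljlmjmilljn
  rot[16] = knini$ljklljlmjmilljnk
  rot[17] = nini$ljklljlmjmilljnkk
  rot[18] = ini$ljklljlmjmilljnkkn
  rot[19] = ni$ljklljlmjmilljnkkni
  rot[20] = i$ljklljlmjmilljnkknin
  rot[21] = $ljklljlmjmilljnkknini
Sorted (with $ < everything):
  sorted[0] = $ljklljlmjmilljnkknini  (last char: 'i')
  sorted[1] = i$ljklljlmjmilljnkknin  (last char: 'n')
  sorted[2] = illjnkknini$ljklljlmjm  (last char: 'm')
  sorted[3] = ini$ljklljlmjmilljnkkn  (last char: 'n')
  sorted[4] = jklljlmjmilljnkknini$l  (last char: 'l')
  sorted[5] = jlmjmilljnkknini$ljkll  (last char: 'l')
  sorted[6] = jmilljnkknini$ljklljlm  (last char: 'm')
  sorted[7] = jnkknini$ljklljlmjmill  (last char: 'l')
  sorted[8] = kknini$ljklljlmjmilljn  (last char: 'n')
  sorted[9] = klljlmjmilljnkknini$lj  (last char: 'j')
  sorted[10] = knini$ljklljlmjmilljnk  (last char: 'k')
  sorted[11] = ljklljlmjmilljnkknini$  (last char: '$')
  sorted[12] = ljlmjmilljnkknini$ljkl  (last char: 'l')
  sorted[13] = ljnkknini$ljklljlmjmil  (last char: 'l')
  sorted[14] = lljlmjmilljnkknini$ljk  (last char: 'k')
  sorted[15] = lljnkknini$ljklljlmjmi  (last char: 'i')
  sorted[16] = lmjmilljnkknini$ljkllj  (last char: 'j')
  sorted[17] = milljnkknini$ljklljlmj  (last char: 'j')
  sorted[18] = mjmilljnkknini$ljklljl  (last char: 'l')
  sorted[19] = ni$ljklljlmjmilljnkkni  (last char: 'i')
  sorted[20] = nini$ljklljlmjmilljnkk  (last char: 'k')
  sorted[21] = nkknini$ljklljlmjmillj  (last char: 'j')
Last column: inmnllmlnjk$llkijjlikj
Original string S is at sorted index 11

Answer: inmnllmlnjk$llkijjlikj
11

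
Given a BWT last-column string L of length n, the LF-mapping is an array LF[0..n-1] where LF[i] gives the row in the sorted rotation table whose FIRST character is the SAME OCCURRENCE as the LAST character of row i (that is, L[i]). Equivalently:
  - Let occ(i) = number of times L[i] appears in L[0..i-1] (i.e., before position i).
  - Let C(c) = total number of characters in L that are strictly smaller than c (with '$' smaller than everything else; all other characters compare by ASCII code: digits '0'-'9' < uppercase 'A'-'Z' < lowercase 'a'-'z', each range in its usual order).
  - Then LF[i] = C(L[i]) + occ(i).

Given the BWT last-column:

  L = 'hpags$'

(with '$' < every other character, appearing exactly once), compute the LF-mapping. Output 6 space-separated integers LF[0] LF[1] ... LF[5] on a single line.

Answer: 3 4 1 2 5 0

Derivation:
Char counts: '$':1, 'a':1, 'g':1, 'h':1, 'p':1, 's':1
C (first-col start): C('$')=0, C('a')=1, C('g')=2, C('h')=3, C('p')=4, C('s')=5
L[0]='h': occ=0, LF[0]=C('h')+0=3+0=3
L[1]='p': occ=0, LF[1]=C('p')+0=4+0=4
L[2]='a': occ=0, LF[2]=C('a')+0=1+0=1
L[3]='g': occ=0, LF[3]=C('g')+0=2+0=2
L[4]='s': occ=0, LF[4]=C('s')+0=5+0=5
L[5]='$': occ=0, LF[5]=C('$')+0=0+0=0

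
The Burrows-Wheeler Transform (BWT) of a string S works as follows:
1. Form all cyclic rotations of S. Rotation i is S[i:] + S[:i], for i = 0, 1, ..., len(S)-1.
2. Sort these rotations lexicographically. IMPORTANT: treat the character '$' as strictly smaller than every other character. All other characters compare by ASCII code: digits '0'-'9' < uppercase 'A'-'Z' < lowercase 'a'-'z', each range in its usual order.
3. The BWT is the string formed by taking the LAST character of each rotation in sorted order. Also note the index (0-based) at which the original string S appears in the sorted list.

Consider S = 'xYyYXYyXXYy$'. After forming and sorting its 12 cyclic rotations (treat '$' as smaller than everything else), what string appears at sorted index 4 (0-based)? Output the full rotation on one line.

Answer: YXYyXXYy$xYy

Derivation:
All 12 rotations (rotation i = S[i:]+S[:i]):
  rot[0] = xYyYXYyXXYy$
  rot[1] = YyYXYyXXYy$x
  rot[2] = yYXYyXXYy$xY
  rot[3] = YXYyXXYy$xYy
  rot[4] = XYyXXYy$xYyY
  rot[5] = YyXXYy$xYyYX
  rot[6] = yXXYy$xYyYXY
  rot[7] = XXYy$xYyYXYy
  rot[8] = XYy$xYyYXYyX
  rot[9] = Yy$xYyYXYyXX
  rot[10] = y$xYyYXYyXXY
  rot[11] = $xYyYXYyXXYy
Sorted (with $ < everything):
  sorted[0] = $xYyYXYyXXYy
  sorted[1] = XXYy$xYyYXYy
  sorted[2] = XYy$xYyYXYyX
  sorted[3] = XYyXXYy$xYyY
  sorted[4] = YXYyXXYy$xYy
  sorted[5] = Yy$xYyYXYyXX
  sorted[6] = YyXXYy$xYyYX
  sorted[7] = YyYXYyXXYy$x
  sorted[8] = xYyYXYyXXYy$
  sorted[9] = y$xYyYXYyXXY
  sorted[10] = yXXYy$xYyYXY
  sorted[11] = yYXYyXXYy$xY
sorted[4] = YXYyXXYy$xYy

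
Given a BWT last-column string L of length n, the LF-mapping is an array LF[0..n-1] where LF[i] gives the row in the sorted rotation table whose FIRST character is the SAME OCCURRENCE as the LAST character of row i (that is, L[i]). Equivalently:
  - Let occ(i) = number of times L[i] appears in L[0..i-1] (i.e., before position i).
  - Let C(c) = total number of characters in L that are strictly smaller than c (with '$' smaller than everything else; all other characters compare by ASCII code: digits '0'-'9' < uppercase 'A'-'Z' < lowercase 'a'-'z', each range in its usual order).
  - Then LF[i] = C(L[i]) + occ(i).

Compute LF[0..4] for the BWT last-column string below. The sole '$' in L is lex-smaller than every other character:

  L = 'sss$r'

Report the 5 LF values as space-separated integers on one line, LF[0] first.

Char counts: '$':1, 'r':1, 's':3
C (first-col start): C('$')=0, C('r')=1, C('s')=2
L[0]='s': occ=0, LF[0]=C('s')+0=2+0=2
L[1]='s': occ=1, LF[1]=C('s')+1=2+1=3
L[2]='s': occ=2, LF[2]=C('s')+2=2+2=4
L[3]='$': occ=0, LF[3]=C('$')+0=0+0=0
L[4]='r': occ=0, LF[4]=C('r')+0=1+0=1

Answer: 2 3 4 0 1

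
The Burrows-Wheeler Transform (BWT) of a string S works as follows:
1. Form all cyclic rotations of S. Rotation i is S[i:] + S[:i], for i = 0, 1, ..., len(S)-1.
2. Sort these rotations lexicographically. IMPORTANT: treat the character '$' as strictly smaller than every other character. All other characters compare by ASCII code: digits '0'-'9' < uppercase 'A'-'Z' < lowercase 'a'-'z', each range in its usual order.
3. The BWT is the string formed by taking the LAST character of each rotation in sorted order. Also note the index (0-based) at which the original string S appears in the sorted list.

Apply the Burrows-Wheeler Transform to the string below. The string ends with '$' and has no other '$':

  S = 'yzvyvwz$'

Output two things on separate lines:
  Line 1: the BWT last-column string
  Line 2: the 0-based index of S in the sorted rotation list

Answer: zyzvv$wy
5

Derivation:
All 8 rotations (rotation i = S[i:]+S[:i]):
  rot[0] = yzvyvwz$
  rot[1] = zvyvwz$y
  rot[2] = vyvwz$yz
  rot[3] = yvwz$yzv
  rot[4] = vwz$yzvy
  rot[5] = wz$yzvyv
  rot[6] = z$yzvyvw
  rot[7] = $yzvyvwz
Sorted (with $ < everything):
  sorted[0] = $yzvyvwz  (last char: 'z')
  sorted[1] = vwz$yzvy  (last char: 'y')
  sorted[2] = vyvwz$yz  (last char: 'z')
  sorted[3] = wz$yzvyv  (last char: 'v')
  sorted[4] = yvwz$yzv  (last char: 'v')
  sorted[5] = yzvyvwz$  (last char: '$')
  sorted[6] = z$yzvyvw  (last char: 'w')
  sorted[7] = zvyvwz$y  (last char: 'y')
Last column: zyzvv$wy
Original string S is at sorted index 5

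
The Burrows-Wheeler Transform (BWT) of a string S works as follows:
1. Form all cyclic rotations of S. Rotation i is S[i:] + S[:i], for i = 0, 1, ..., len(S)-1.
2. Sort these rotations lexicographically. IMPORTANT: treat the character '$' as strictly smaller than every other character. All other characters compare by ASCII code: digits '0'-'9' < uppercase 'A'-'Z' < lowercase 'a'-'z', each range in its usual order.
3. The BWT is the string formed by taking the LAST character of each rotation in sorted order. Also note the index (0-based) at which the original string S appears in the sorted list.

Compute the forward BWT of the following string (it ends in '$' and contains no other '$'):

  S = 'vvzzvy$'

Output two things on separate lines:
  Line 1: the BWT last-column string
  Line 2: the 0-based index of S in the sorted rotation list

All 7 rotations (rotation i = S[i:]+S[:i]):
  rot[0] = vvzzvy$
  rot[1] = vzzvy$v
  rot[2] = zzvy$vv
  rot[3] = zvy$vvz
  rot[4] = vy$vvzz
  rot[5] = y$vvzzv
  rot[6] = $vvzzvy
Sorted (with $ < everything):
  sorted[0] = $vvzzvy  (last char: 'y')
  sorted[1] = vvzzvy$  (last char: '$')
  sorted[2] = vy$vvzz  (last char: 'z')
  sorted[3] = vzzvy$v  (last char: 'v')
  sorted[4] = y$vvzzv  (last char: 'v')
  sorted[5] = zvy$vvz  (last char: 'z')
  sorted[6] = zzvy$vv  (last char: 'v')
Last column: y$zvvzv
Original string S is at sorted index 1

Answer: y$zvvzv
1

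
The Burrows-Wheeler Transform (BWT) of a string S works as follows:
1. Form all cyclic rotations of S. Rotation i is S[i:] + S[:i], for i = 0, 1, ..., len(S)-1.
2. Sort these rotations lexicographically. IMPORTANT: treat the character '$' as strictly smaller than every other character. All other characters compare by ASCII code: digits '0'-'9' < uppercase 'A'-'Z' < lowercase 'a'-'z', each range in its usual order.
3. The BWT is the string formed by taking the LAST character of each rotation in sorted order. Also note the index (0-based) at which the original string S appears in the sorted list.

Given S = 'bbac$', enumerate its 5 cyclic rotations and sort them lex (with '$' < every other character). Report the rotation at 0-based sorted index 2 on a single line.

Answer: bac$b

Derivation:
All 5 rotations (rotation i = S[i:]+S[:i]):
  rot[0] = bbac$
  rot[1] = bac$b
  rot[2] = ac$bb
  rot[3] = c$bba
  rot[4] = $bbac
Sorted (with $ < everything):
  sorted[0] = $bbac
  sorted[1] = ac$bb
  sorted[2] = bac$b
  sorted[3] = bbac$
  sorted[4] = c$bba
sorted[2] = bac$b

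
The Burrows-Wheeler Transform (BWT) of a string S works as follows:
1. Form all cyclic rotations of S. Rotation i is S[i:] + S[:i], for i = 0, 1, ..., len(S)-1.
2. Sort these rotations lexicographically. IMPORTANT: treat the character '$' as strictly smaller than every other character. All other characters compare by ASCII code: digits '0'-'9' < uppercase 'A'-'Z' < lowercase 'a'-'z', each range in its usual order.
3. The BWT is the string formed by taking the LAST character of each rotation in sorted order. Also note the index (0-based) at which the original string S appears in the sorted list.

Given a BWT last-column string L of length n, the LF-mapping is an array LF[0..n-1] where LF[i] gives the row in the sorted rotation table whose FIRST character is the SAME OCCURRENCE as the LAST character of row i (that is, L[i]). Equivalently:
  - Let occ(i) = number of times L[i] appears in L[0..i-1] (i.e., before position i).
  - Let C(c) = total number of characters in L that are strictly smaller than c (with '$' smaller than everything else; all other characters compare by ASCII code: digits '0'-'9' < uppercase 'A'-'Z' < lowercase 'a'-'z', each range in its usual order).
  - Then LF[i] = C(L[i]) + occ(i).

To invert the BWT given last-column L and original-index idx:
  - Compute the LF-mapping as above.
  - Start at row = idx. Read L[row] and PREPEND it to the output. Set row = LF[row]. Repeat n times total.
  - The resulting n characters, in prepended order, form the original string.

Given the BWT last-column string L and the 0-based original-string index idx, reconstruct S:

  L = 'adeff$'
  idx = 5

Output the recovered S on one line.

Answer: ffeda$

Derivation:
LF mapping: 1 2 3 4 5 0
Walk LF starting at row 5, prepending L[row]:
  step 1: row=5, L[5]='$', prepend. Next row=LF[5]=0
  step 2: row=0, L[0]='a', prepend. Next row=LF[0]=1
  step 3: row=1, L[1]='d', prepend. Next row=LF[1]=2
  step 4: row=2, L[2]='e', prepend. Next row=LF[2]=3
  step 5: row=3, L[3]='f', prepend. Next row=LF[3]=4
  step 6: row=4, L[4]='f', prepend. Next row=LF[4]=5
Reversed output: ffeda$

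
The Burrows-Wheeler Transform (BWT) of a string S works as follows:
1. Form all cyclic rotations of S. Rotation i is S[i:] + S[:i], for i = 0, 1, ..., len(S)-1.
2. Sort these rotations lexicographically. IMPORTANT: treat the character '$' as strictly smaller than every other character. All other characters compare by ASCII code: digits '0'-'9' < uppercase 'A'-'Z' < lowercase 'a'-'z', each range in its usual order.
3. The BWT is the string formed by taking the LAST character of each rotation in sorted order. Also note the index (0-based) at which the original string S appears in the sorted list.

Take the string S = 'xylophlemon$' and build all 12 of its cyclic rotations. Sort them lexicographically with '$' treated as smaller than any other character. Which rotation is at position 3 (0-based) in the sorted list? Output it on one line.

All 12 rotations (rotation i = S[i:]+S[:i]):
  rot[0] = xylophlemon$
  rot[1] = ylophlemon$x
  rot[2] = lophlemon$xy
  rot[3] = ophlemon$xyl
  rot[4] = phlemon$xylo
  rot[5] = hlemon$xylop
  rot[6] = lemon$xyloph
  rot[7] = emon$xylophl
  rot[8] = mon$xylophle
  rot[9] = on$xylophlem
  rot[10] = n$xylophlemo
  rot[11] = $xylophlemon
Sorted (with $ < everything):
  sorted[0] = $xylophlemon
  sorted[1] = emon$xylophl
  sorted[2] = hlemon$xylop
  sorted[3] = lemon$xyloph
  sorted[4] = lophlemon$xy
  sorted[5] = mon$xylophle
  sorted[6] = n$xylophlemo
  sorted[7] = on$xylophlem
  sorted[8] = ophlemon$xyl
  sorted[9] = phlemon$xylo
  sorted[10] = xylophlemon$
  sorted[11] = ylophlemon$x
sorted[3] = lemon$xyloph

Answer: lemon$xyloph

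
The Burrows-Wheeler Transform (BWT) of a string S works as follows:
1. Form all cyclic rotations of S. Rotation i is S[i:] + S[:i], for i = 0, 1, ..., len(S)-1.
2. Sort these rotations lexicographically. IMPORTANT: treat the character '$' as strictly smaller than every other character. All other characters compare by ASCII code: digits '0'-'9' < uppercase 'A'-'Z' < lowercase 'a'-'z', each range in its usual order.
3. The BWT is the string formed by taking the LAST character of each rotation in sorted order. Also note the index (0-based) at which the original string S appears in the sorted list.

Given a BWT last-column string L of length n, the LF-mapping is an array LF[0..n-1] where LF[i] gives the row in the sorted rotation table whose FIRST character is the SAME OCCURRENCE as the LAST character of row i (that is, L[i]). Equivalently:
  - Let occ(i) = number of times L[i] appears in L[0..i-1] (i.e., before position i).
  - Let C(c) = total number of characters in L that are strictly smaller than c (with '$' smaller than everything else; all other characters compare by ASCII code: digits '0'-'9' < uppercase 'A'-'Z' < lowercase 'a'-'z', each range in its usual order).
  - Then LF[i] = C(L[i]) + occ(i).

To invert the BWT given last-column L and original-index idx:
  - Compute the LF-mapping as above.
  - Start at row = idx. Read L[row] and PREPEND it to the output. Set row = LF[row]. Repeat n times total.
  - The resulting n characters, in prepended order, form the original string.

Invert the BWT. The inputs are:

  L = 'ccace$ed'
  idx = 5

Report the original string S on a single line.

Answer: deeccac$

Derivation:
LF mapping: 2 3 1 4 6 0 7 5
Walk LF starting at row 5, prepending L[row]:
  step 1: row=5, L[5]='$', prepend. Next row=LF[5]=0
  step 2: row=0, L[0]='c', prepend. Next row=LF[0]=2
  step 3: row=2, L[2]='a', prepend. Next row=LF[2]=1
  step 4: row=1, L[1]='c', prepend. Next row=LF[1]=3
  step 5: row=3, L[3]='c', prepend. Next row=LF[3]=4
  step 6: row=4, L[4]='e', prepend. Next row=LF[4]=6
  step 7: row=6, L[6]='e', prepend. Next row=LF[6]=7
  step 8: row=7, L[7]='d', prepend. Next row=LF[7]=5
Reversed output: deeccac$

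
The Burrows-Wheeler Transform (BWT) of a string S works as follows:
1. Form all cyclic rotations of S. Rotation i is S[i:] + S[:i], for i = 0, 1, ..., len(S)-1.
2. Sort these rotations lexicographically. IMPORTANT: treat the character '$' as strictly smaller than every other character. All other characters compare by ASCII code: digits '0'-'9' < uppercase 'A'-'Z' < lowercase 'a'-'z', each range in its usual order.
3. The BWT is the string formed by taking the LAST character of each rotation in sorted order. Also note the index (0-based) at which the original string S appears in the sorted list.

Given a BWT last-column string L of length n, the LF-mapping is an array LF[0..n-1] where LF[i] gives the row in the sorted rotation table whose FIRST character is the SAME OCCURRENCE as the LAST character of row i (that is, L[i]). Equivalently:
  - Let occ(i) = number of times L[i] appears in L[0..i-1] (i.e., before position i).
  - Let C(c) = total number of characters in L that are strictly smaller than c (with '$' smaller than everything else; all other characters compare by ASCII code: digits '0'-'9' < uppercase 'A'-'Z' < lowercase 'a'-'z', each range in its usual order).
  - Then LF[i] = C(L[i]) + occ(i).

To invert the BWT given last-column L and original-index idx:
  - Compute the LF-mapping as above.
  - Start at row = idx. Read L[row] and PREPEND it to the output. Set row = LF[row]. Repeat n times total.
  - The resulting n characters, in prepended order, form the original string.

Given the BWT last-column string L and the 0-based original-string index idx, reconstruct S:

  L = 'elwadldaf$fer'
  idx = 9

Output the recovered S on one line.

Answer: ladderwaffle$

Derivation:
LF mapping: 5 9 12 1 3 10 4 2 7 0 8 6 11
Walk LF starting at row 9, prepending L[row]:
  step 1: row=9, L[9]='$', prepend. Next row=LF[9]=0
  step 2: row=0, L[0]='e', prepend. Next row=LF[0]=5
  step 3: row=5, L[5]='l', prepend. Next row=LF[5]=10
  step 4: row=10, L[10]='f', prepend. Next row=LF[10]=8
  step 5: row=8, L[8]='f', prepend. Next row=LF[8]=7
  step 6: row=7, L[7]='a', prepend. Next row=LF[7]=2
  step 7: row=2, L[2]='w', prepend. Next row=LF[2]=12
  step 8: row=12, L[12]='r', prepend. Next row=LF[12]=11
  step 9: row=11, L[11]='e', prepend. Next row=LF[11]=6
  step 10: row=6, L[6]='d', prepend. Next row=LF[6]=4
  step 11: row=4, L[4]='d', prepend. Next row=LF[4]=3
  step 12: row=3, L[3]='a', prepend. Next row=LF[3]=1
  step 13: row=1, L[1]='l', prepend. Next row=LF[1]=9
Reversed output: ladderwaffle$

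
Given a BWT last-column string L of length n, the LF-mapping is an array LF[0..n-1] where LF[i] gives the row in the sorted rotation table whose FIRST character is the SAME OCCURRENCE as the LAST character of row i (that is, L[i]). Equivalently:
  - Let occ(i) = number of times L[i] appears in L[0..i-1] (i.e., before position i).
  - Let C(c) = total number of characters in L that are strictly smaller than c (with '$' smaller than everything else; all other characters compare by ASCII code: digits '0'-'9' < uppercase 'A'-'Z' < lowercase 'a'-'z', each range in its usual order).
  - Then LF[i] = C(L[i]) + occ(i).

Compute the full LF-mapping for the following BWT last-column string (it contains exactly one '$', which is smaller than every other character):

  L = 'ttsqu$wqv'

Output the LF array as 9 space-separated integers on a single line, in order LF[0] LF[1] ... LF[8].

Answer: 4 5 3 1 6 0 8 2 7

Derivation:
Char counts: '$':1, 'q':2, 's':1, 't':2, 'u':1, 'v':1, 'w':1
C (first-col start): C('$')=0, C('q')=1, C('s')=3, C('t')=4, C('u')=6, C('v')=7, C('w')=8
L[0]='t': occ=0, LF[0]=C('t')+0=4+0=4
L[1]='t': occ=1, LF[1]=C('t')+1=4+1=5
L[2]='s': occ=0, LF[2]=C('s')+0=3+0=3
L[3]='q': occ=0, LF[3]=C('q')+0=1+0=1
L[4]='u': occ=0, LF[4]=C('u')+0=6+0=6
L[5]='$': occ=0, LF[5]=C('$')+0=0+0=0
L[6]='w': occ=0, LF[6]=C('w')+0=8+0=8
L[7]='q': occ=1, LF[7]=C('q')+1=1+1=2
L[8]='v': occ=0, LF[8]=C('v')+0=7+0=7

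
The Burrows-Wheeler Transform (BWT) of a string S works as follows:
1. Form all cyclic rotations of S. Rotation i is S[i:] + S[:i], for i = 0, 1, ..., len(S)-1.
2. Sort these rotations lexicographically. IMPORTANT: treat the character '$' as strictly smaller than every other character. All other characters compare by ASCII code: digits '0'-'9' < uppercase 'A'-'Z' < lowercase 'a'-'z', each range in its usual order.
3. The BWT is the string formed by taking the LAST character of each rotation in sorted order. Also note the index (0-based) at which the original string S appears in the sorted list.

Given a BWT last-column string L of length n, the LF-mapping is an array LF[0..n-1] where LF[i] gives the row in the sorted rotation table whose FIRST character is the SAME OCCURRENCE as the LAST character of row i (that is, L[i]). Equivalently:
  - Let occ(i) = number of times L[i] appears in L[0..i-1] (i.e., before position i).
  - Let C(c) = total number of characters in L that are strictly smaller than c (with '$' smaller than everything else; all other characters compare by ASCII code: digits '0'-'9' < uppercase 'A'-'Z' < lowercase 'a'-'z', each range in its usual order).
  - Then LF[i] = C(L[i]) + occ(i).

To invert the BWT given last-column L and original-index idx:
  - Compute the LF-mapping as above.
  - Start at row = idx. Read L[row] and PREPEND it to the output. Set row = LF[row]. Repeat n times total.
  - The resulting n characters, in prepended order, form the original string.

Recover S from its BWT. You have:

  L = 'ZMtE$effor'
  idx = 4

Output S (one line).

LF mapping: 3 2 9 1 0 4 5 6 7 8
Walk LF starting at row 4, prepending L[row]:
  step 1: row=4, L[4]='$', prepend. Next row=LF[4]=0
  step 2: row=0, L[0]='Z', prepend. Next row=LF[0]=3
  step 3: row=3, L[3]='E', prepend. Next row=LF[3]=1
  step 4: row=1, L[1]='M', prepend. Next row=LF[1]=2
  step 5: row=2, L[2]='t', prepend. Next row=LF[2]=9
  step 6: row=9, L[9]='r', prepend. Next row=LF[9]=8
  step 7: row=8, L[8]='o', prepend. Next row=LF[8]=7
  step 8: row=7, L[7]='f', prepend. Next row=LF[7]=6
  step 9: row=6, L[6]='f', prepend. Next row=LF[6]=5
  step 10: row=5, L[5]='e', prepend. Next row=LF[5]=4
Reversed output: effortMEZ$

Answer: effortMEZ$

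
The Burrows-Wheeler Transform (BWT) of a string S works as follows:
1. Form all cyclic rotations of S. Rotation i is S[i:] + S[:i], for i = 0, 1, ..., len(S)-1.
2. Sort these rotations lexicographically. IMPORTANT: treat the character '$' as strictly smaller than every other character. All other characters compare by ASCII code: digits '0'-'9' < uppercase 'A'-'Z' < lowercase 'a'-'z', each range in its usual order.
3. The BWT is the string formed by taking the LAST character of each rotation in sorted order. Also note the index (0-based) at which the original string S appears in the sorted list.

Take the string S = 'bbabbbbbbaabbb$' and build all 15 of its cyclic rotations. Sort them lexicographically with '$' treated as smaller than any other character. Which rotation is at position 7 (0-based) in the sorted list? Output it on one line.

All 15 rotations (rotation i = S[i:]+S[:i]):
  rot[0] = bbabbbbbbaabbb$
  rot[1] = babbbbbbaabbb$b
  rot[2] = abbbbbbaabbb$bb
  rot[3] = bbbbbbaabbb$bba
  rot[4] = bbbbbaabbb$bbab
  rot[5] = bbbbaabbb$bbabb
  rot[6] = bbbaabbb$bbabbb
  rot[7] = bbaabbb$bbabbbb
  rot[8] = baabbb$bbabbbbb
  rot[9] = aabbb$bbabbbbbb
  rot[10] = abbb$bbabbbbbba
  rot[11] = bbb$bbabbbbbbaa
  rot[12] = bb$bbabbbbbbaab
  rot[13] = b$bbabbbbbbaabb
  rot[14] = $bbabbbbbbaabbb
Sorted (with $ < everything):
  sorted[0] = $bbabbbbbbaabbb
  sorted[1] = aabbb$bbabbbbbb
  sorted[2] = abbb$bbabbbbbba
  sorted[3] = abbbbbbaabbb$bb
  sorted[4] = b$bbabbbbbbaabb
  sorted[5] = baabbb$bbabbbbb
  sorted[6] = babbbbbbaabbb$b
  sorted[7] = bb$bbabbbbbbaab
  sorted[8] = bbaabbb$bbabbbb
  sorted[9] = bbabbbbbbaabbb$
  sorted[10] = bbb$bbabbbbbbaa
  sorted[11] = bbbaabbb$bbabbb
  sorted[12] = bbbbaabbb$bbabb
  sorted[13] = bbbbbaabbb$bbab
  sorted[14] = bbbbbbaabbb$bba
sorted[7] = bb$bbabbbbbbaab

Answer: bb$bbabbbbbbaab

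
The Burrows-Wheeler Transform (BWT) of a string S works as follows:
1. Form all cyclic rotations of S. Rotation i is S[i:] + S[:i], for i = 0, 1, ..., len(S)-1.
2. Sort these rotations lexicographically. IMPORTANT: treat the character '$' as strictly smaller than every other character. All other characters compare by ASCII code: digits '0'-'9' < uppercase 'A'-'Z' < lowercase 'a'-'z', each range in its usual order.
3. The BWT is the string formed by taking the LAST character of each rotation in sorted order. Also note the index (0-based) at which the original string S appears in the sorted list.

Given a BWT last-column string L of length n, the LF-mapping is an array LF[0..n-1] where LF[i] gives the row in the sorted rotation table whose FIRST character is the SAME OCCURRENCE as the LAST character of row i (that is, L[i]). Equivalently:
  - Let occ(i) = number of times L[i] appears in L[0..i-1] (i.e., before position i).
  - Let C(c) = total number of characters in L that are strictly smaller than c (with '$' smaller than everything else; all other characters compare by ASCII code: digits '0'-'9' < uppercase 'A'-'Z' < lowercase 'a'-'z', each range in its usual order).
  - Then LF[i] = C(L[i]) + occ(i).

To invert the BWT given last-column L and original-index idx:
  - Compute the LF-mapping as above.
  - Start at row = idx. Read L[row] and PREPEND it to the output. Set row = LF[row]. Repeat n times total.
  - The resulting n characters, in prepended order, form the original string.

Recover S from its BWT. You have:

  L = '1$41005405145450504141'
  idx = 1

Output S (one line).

Answer: 004515410115454440051$

Derivation:
LF mapping: 6 0 11 7 1 2 17 12 3 18 8 13 19 14 20 4 21 5 15 9 16 10
Walk LF starting at row 1, prepending L[row]:
  step 1: row=1, L[1]='$', prepend. Next row=LF[1]=0
  step 2: row=0, L[0]='1', prepend. Next row=LF[0]=6
  step 3: row=6, L[6]='5', prepend. Next row=LF[6]=17
  step 4: row=17, L[17]='0', prepend. Next row=LF[17]=5
  step 5: row=5, L[5]='0', prepend. Next row=LF[5]=2
  step 6: row=2, L[2]='4', prepend. Next row=LF[2]=11
  step 7: row=11, L[11]='4', prepend. Next row=LF[11]=13
  step 8: row=13, L[13]='4', prepend. Next row=LF[13]=14
  step 9: row=14, L[14]='5', prepend. Next row=LF[14]=20
  step 10: row=20, L[20]='4', prepend. Next row=LF[20]=16
  step 11: row=16, L[16]='5', prepend. Next row=LF[16]=21
  step 12: row=21, L[21]='1', prepend. Next row=LF[21]=10
  step 13: row=10, L[10]='1', prepend. Next row=LF[10]=8
  step 14: row=8, L[8]='0', prepend. Next row=LF[8]=3
  step 15: row=3, L[3]='1', prepend. Next row=LF[3]=7
  step 16: row=7, L[7]='4', prepend. Next row=LF[7]=12
  step 17: row=12, L[12]='5', prepend. Next row=LF[12]=19
  step 18: row=19, L[19]='1', prepend. Next row=LF[19]=9
  step 19: row=9, L[9]='5', prepend. Next row=LF[9]=18
  step 20: row=18, L[18]='4', prepend. Next row=LF[18]=15
  step 21: row=15, L[15]='0', prepend. Next row=LF[15]=4
  step 22: row=4, L[4]='0', prepend. Next row=LF[4]=1
Reversed output: 004515410115454440051$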